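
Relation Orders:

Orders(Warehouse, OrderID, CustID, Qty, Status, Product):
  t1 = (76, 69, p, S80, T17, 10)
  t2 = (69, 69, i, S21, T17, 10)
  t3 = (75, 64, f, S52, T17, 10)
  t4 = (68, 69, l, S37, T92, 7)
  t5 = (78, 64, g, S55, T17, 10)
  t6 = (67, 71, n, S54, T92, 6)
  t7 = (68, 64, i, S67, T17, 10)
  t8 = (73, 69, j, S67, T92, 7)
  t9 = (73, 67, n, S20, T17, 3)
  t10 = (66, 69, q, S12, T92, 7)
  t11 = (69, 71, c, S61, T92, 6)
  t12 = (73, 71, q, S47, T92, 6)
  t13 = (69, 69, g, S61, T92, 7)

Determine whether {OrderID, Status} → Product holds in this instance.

Yes

(OrderID=69, Status=T17): rows 1, 2 → Product = 10, 10 ✓
(OrderID=64, Status=T17): rows 3, 5, 7 → Product = 10, 10, 10 ✓
(OrderID=69, Status=T92): rows 4, 8, 10, 13 → Product = 7, 7, 7, 7 ✓
(OrderID=71, Status=T92): rows 6, 11, 12 → Product = 6, 6, 6 ✓
(OrderID=67, Status=T17): row 9 → Product = 3 ✓
Every {OrderID, Status} value is associated with a single Product value, so {OrderID, Status} → Product holds.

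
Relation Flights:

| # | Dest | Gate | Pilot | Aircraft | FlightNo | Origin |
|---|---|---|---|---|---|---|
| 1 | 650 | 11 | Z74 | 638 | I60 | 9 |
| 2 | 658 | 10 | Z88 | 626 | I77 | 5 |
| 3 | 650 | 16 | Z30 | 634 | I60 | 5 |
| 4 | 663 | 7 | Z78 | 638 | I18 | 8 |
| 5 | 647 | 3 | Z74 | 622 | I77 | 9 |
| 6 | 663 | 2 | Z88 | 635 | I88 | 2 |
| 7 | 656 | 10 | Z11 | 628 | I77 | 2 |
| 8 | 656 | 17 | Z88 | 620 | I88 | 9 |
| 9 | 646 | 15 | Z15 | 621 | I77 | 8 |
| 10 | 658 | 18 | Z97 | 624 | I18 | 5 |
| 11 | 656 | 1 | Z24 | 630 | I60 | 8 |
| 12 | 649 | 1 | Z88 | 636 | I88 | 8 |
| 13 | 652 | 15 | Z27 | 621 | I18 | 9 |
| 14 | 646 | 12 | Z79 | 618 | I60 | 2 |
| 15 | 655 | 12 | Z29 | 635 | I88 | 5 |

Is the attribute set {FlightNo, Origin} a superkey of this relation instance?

Yes

All 15 rows have distinct {FlightNo, Origin} values, so {FlightNo, Origin} → (all attributes) holds and {FlightNo, Origin} is a superkey.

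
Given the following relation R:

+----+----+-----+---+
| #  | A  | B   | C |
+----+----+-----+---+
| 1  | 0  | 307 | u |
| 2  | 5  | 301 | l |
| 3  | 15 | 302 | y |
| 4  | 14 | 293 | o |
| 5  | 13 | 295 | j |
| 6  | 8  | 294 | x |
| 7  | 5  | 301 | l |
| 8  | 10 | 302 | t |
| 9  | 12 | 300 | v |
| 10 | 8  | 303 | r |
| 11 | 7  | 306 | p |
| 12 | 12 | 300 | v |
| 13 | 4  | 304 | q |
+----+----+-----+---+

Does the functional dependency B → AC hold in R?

No

B=307: row 1 → {A,C} = (0, u) ✓
B=301: rows 2, 7 → {A,C} = (5, l), (5, l) ✓
B=302: rows 3, 8 → {A,C} takes values {(15, y), (10, t)} — violation
B=293: row 4 → {A,C} = (14, o) ✓
B=295: row 5 → {A,C} = (13, j) ✓
B=294: row 6 → {A,C} = (8, x) ✓
B=300: rows 9, 12 → {A,C} = (12, v), (12, v) ✓
B=303: row 10 → {A,C} = (8, r) ✓
B=306: row 11 → {A,C} = (7, p) ✓
B=304: row 13 → {A,C} = (4, q) ✓
Two rows agree on B but differ on AC, so B → AC does not hold.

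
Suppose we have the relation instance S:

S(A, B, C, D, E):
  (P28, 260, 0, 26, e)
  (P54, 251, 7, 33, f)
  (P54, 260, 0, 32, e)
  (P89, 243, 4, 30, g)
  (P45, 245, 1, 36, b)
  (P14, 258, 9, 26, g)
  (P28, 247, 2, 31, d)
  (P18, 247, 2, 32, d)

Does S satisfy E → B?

No

E=e: 2 rows → B = 260, 260 ✓
E=f: 1 row → B = 251 ✓
E=g: 2 rows → B takes values {243, 258} — violation
E=b: 1 row → B = 245 ✓
E=d: 2 rows → B = 247, 247 ✓
Two rows agree on E but differ on B, so E → B does not hold.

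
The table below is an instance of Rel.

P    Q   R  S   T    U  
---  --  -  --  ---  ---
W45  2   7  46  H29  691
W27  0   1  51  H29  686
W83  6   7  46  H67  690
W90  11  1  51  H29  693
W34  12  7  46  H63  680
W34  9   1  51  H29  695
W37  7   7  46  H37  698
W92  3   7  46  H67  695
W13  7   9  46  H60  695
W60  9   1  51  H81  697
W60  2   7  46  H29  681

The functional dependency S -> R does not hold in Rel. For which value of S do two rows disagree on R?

46

S=46: 7 rows → R takes values {7, 9} — violation
S=51: 4 rows → R = 1, 1, 1, 1 ✓
The only S value with inconsistent R is S=46.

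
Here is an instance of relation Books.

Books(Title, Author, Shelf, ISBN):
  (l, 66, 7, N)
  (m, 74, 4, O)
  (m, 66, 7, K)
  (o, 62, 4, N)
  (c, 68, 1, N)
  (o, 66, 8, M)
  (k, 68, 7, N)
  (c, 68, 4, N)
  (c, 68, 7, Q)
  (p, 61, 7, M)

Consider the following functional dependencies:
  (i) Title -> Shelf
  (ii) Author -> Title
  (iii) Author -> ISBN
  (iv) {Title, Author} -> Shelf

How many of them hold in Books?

0

(i) Title -> Shelf: Title=m: 2 rows → Shelf takes values {4, 7} — violation; Title=o: 2 rows → Shelf takes values {4, 8} — violation; Title=c: 3 rows → Shelf takes values {1, 4, 7} — violation — fails.
(ii) Author -> Title: Author=66: 3 rows → Title takes values {l, m, o} — violation; Author=68: 4 rows → Title takes values {c, k} — violation — fails.
(iii) Author -> ISBN: Author=66: 3 rows → ISBN takes values {N, K, M} — violation; Author=68: 4 rows → ISBN takes values {N, Q} — violation — fails.
(iv) {Title, Author} -> Shelf: (Title=c, Author=68): 3 rows → Shelf takes values {1, 4, 7} — violation — fails.
None of the 4 dependencies hold.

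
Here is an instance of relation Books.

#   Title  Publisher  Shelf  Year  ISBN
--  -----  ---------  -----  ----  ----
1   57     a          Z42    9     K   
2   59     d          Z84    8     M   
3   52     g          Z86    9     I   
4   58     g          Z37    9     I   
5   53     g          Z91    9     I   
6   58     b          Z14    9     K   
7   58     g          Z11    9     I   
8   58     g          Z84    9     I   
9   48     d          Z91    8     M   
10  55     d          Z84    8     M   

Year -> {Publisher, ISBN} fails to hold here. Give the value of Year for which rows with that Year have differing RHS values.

Year=9: rows 1, 3, 4, 5, 6, 7, 8 → {Publisher,ISBN} takes values {(a, K), (g, I), (b, K)} — violation
Year=8: rows 2, 9, 10 → {Publisher,ISBN} = (d, M), (d, M), (d, M) ✓
The only Year value with inconsistent RHS is Year=9.

9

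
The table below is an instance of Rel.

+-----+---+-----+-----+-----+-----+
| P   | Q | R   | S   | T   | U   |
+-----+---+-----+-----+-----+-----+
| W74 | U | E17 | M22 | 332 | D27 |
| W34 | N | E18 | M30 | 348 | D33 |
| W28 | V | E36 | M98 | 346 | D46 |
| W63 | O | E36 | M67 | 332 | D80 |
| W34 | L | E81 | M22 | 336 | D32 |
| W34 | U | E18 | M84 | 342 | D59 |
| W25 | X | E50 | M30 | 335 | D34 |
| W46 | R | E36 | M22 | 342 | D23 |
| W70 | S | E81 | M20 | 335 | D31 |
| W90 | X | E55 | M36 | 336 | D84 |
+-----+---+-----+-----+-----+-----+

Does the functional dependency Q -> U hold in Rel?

No

Q=U: 2 rows → U takes values {D27, D59} — violation
Q=N: 1 row → U = D33 ✓
Q=V: 1 row → U = D46 ✓
Q=O: 1 row → U = D80 ✓
Q=L: 1 row → U = D32 ✓
Q=X: 2 rows → U takes values {D34, D84} — violation
Q=R: 1 row → U = D23 ✓
Q=S: 1 row → U = D31 ✓
Two rows agree on Q but differ on U, so Q -> U does not hold.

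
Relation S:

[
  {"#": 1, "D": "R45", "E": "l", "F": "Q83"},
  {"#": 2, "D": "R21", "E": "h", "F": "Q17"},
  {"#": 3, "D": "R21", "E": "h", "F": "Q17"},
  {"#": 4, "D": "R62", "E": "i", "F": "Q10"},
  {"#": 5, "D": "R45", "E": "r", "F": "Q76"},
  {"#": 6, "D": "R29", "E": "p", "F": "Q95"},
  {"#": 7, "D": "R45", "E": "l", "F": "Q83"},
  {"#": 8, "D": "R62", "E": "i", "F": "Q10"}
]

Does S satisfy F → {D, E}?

F=Q83: rows 1, 7 → {D,E} = (R45, l), (R45, l) ✓
F=Q17: rows 2, 3 → {D,E} = (R21, h), (R21, h) ✓
F=Q10: rows 4, 8 → {D,E} = (R62, i), (R62, i) ✓
F=Q76: row 5 → {D,E} = (R45, r) ✓
F=Q95: row 6 → {D,E} = (R29, p) ✓
Every F value is associated with a single {D, E} value, so F → {D, E} holds.

Yes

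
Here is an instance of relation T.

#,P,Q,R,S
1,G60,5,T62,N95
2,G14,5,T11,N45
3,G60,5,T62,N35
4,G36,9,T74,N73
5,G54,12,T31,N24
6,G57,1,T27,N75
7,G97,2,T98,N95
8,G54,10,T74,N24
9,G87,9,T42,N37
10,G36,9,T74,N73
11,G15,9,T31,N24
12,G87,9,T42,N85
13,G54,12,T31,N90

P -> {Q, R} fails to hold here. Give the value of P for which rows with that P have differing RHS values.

P=G60: rows 1, 3 → {Q,R} = (5, T62), (5, T62) ✓
P=G14: row 2 → {Q,R} = (5, T11) ✓
P=G36: rows 4, 10 → {Q,R} = (9, T74), (9, T74) ✓
P=G54: rows 5, 8, 13 → {Q,R} takes values {(12, T31), (10, T74)} — violation
P=G57: row 6 → {Q,R} = (1, T27) ✓
P=G97: row 7 → {Q,R} = (2, T98) ✓
P=G87: rows 9, 12 → {Q,R} = (9, T42), (9, T42) ✓
P=G15: row 11 → {Q,R} = (9, T31) ✓
The only P value with inconsistent RHS is P=G54.

G54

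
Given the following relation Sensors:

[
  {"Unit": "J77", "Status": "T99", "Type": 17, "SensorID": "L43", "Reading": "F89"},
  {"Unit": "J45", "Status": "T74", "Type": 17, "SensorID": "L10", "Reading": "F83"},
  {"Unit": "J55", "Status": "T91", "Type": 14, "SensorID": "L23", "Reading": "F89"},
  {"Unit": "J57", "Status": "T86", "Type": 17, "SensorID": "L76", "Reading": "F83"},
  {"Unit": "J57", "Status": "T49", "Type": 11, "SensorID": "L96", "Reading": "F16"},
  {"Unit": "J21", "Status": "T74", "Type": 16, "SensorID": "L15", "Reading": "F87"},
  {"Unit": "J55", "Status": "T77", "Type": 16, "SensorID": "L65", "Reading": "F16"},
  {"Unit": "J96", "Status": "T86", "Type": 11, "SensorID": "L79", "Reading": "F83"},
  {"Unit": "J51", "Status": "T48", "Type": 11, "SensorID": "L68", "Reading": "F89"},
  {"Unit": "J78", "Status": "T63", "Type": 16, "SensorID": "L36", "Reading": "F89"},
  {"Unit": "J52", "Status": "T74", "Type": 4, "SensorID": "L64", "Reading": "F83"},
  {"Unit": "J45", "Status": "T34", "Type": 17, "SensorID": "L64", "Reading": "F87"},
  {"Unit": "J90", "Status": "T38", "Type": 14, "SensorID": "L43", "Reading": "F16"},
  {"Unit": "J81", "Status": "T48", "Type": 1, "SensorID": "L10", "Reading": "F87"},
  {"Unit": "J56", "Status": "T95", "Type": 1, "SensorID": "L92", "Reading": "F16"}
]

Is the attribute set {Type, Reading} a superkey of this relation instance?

Two distinct rows share (Type=17, Reading=F83), so {Type, Reading} does not determine every attribute — not a superkey.

No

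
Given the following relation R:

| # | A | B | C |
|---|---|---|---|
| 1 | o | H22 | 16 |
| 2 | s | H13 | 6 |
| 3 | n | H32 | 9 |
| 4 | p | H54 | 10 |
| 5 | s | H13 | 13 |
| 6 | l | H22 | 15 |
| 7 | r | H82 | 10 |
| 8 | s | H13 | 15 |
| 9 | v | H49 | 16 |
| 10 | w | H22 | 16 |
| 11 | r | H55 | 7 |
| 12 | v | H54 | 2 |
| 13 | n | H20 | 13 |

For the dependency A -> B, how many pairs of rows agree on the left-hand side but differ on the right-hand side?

3

A=s: all 3 rows agree on B — 0 pairs.
A=n: violating pairs (3,13) — 1 pair.
A=r: violating pairs (7,11) — 1 pair.
A=v: violating pairs (9,12) — 1 pair.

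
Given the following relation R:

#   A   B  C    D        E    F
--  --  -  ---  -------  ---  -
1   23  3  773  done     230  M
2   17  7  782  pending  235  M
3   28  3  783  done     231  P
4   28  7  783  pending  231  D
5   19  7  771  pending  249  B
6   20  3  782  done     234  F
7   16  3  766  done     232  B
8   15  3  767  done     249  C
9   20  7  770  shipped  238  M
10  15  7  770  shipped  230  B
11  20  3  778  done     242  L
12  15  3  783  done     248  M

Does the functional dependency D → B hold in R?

D=done: rows 1, 3, 6, 7, 8, 11, 12 → B = 3, 3, 3, 3, 3, 3, 3 ✓
D=pending: rows 2, 4, 5 → B = 7, 7, 7 ✓
D=shipped: rows 9, 10 → B = 7, 7 ✓
Every D value is associated with a single B value, so D → B holds.

Yes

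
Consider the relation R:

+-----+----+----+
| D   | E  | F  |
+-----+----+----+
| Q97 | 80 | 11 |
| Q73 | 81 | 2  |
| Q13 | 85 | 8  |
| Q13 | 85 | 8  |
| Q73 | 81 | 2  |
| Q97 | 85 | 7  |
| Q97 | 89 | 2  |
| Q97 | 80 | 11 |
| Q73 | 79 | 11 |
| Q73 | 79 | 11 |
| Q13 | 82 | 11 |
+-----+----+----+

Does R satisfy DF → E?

Yes

(D=Q97, F=11): 2 rows → E = 80, 80 ✓
(D=Q73, F=2): 2 rows → E = 81, 81 ✓
(D=Q13, F=8): 2 rows → E = 85, 85 ✓
(D=Q97, F=7): 1 row → E = 85 ✓
(D=Q97, F=2): 1 row → E = 89 ✓
(D=Q73, F=11): 2 rows → E = 79, 79 ✓
(D=Q13, F=11): 1 row → E = 82 ✓
Every DF value is associated with a single E value, so DF → E holds.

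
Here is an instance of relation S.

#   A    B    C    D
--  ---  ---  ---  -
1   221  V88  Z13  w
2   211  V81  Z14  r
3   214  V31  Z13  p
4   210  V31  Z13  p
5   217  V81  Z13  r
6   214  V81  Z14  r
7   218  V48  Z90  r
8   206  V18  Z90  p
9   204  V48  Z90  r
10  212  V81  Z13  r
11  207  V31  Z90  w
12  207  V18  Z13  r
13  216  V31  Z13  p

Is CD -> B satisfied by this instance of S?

No

(C=Z13, D=w): row 1 → B = V88 ✓
(C=Z14, D=r): rows 2, 6 → B = V81, V81 ✓
(C=Z13, D=p): rows 3, 4, 13 → B = V31, V31, V31 ✓
(C=Z13, D=r): rows 5, 10, 12 → B takes values {V81, V18} — violation
(C=Z90, D=r): rows 7, 9 → B = V48, V48 ✓
(C=Z90, D=p): row 8 → B = V18 ✓
(C=Z90, D=w): row 11 → B = V31 ✓
Two rows agree on CD but differ on B, so CD -> B does not hold.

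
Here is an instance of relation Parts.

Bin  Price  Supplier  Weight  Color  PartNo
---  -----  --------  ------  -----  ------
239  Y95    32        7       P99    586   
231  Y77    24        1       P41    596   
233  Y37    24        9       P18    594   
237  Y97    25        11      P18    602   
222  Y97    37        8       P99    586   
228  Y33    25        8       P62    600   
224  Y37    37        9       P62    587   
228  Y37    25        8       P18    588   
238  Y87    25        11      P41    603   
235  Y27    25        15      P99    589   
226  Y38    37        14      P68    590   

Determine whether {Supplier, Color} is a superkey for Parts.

No

Two distinct rows share (Supplier=25, Color=P18), so {Supplier, Color} does not determine every attribute — not a superkey.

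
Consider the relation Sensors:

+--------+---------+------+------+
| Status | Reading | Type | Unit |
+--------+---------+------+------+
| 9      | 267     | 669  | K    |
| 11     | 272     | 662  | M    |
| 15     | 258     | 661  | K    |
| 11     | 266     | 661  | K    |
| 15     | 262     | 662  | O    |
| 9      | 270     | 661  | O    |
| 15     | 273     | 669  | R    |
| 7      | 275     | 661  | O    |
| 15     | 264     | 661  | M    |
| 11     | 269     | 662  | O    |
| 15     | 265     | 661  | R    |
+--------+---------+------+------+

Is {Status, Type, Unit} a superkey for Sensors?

All 11 rows have distinct {Status, Type, Unit} values, so {Status, Type, Unit} → (all attributes) holds and {Status, Type, Unit} is a superkey.

Yes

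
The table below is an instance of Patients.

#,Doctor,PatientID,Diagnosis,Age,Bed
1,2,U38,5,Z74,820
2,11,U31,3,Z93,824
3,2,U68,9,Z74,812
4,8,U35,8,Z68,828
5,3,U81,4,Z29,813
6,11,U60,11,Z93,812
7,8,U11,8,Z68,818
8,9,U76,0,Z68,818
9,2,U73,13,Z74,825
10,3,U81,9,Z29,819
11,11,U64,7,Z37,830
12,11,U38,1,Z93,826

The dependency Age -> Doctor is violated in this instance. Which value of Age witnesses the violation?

Z68

Age=Z74: rows 1, 3, 9 → Doctor = 2, 2, 2 ✓
Age=Z93: rows 2, 6, 12 → Doctor = 11, 11, 11 ✓
Age=Z68: rows 4, 7, 8 → Doctor takes values {8, 9} — violation
Age=Z29: rows 5, 10 → Doctor = 3, 3 ✓
Age=Z37: row 11 → Doctor = 11 ✓
The only Age value with inconsistent Doctor is Age=Z68.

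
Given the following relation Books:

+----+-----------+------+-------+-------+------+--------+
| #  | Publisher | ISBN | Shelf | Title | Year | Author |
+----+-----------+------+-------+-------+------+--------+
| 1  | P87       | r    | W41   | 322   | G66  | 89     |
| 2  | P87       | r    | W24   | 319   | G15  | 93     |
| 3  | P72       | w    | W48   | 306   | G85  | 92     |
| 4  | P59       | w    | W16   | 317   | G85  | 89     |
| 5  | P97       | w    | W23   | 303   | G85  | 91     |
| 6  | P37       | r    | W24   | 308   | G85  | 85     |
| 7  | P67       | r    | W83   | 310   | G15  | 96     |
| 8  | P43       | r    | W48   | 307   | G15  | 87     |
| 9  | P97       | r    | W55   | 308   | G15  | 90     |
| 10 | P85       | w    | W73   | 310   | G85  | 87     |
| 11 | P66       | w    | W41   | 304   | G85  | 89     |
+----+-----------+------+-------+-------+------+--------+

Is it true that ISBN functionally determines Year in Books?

No

ISBN=r: rows 1, 2, 6, 7, 8, 9 → Year takes values {G66, G15, G85} — violation
ISBN=w: rows 3, 4, 5, 10, 11 → Year = G85, G85, G85, G85, G85 ✓
Two rows agree on ISBN but differ on Year, so ISBN -> Year does not hold.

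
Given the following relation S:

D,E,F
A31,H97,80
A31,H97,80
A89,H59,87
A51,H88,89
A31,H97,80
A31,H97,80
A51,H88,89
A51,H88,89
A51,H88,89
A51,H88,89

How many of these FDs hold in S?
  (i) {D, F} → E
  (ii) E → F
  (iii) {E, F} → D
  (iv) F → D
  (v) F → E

5

(i) {D, F} → E: every LHS value maps to a single RHS value — holds.
(ii) E → F: every LHS value maps to a single RHS value — holds.
(iii) {E, F} → D: every LHS value maps to a single RHS value — holds.
(iv) F → D: every LHS value maps to a single RHS value — holds.
(v) F → E: every LHS value maps to a single RHS value — holds.
5 of the 5 dependencies hold.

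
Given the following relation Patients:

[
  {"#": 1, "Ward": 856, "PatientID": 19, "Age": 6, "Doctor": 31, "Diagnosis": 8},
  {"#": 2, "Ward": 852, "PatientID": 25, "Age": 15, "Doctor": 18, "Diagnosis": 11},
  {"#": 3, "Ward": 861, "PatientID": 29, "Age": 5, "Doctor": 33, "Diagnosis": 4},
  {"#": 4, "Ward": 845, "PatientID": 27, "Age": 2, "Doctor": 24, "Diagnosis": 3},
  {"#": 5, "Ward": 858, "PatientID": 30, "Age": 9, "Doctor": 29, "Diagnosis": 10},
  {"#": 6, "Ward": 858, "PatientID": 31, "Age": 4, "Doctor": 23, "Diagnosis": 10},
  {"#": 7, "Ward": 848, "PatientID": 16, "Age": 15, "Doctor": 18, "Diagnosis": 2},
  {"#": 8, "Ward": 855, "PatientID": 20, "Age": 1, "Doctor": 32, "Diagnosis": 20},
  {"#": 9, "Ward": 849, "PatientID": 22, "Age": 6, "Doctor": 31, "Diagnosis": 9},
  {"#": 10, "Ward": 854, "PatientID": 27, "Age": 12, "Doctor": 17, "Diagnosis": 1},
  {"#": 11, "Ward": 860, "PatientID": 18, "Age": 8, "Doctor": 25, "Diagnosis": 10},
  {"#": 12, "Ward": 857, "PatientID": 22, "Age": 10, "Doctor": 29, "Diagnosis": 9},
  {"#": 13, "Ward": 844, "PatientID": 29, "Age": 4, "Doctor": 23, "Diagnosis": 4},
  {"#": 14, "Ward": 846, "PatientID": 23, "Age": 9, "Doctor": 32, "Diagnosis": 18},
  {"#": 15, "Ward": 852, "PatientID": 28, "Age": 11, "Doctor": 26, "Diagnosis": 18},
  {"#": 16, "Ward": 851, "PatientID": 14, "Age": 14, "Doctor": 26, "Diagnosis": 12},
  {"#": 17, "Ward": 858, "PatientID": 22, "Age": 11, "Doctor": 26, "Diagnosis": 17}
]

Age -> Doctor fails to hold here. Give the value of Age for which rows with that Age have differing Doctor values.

Age=6: rows 1, 9 → Doctor = 31, 31 ✓
Age=15: rows 2, 7 → Doctor = 18, 18 ✓
Age=5: row 3 → Doctor = 33 ✓
Age=2: row 4 → Doctor = 24 ✓
Age=9: rows 5, 14 → Doctor takes values {29, 32} — violation
Age=4: rows 6, 13 → Doctor = 23, 23 ✓
Age=1: row 8 → Doctor = 32 ✓
Age=12: row 10 → Doctor = 17 ✓
Age=8: row 11 → Doctor = 25 ✓
Age=10: row 12 → Doctor = 29 ✓
Age=11: rows 15, 17 → Doctor = 26, 26 ✓
Age=14: row 16 → Doctor = 26 ✓
The only Age value with inconsistent Doctor is Age=9.

9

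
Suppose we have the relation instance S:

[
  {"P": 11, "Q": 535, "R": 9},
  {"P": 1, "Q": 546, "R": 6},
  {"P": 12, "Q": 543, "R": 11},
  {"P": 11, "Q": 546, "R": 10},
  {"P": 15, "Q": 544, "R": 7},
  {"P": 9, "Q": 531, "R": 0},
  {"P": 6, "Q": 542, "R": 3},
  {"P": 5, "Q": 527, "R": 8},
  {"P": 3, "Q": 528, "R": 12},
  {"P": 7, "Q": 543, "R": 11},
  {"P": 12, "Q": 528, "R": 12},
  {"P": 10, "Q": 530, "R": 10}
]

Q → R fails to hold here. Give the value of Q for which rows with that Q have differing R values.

Q=535: 1 row → R = 9 ✓
Q=546: 2 rows → R takes values {6, 10} — violation
Q=543: 2 rows → R = 11, 11 ✓
Q=544: 1 row → R = 7 ✓
Q=531: 1 row → R = 0 ✓
Q=542: 1 row → R = 3 ✓
Q=527: 1 row → R = 8 ✓
Q=528: 2 rows → R = 12, 12 ✓
Q=530: 1 row → R = 10 ✓
The only Q value with inconsistent R is Q=546.

546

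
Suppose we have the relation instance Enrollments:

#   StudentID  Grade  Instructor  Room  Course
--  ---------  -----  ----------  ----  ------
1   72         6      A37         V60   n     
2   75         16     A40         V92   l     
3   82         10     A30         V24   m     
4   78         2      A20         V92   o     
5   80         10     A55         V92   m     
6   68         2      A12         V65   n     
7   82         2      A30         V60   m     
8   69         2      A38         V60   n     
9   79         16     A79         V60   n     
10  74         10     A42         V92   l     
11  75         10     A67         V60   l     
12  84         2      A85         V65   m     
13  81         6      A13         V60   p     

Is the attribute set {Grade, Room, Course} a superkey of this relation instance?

Yes

All 13 rows have distinct {Grade, Room, Course} values, so {Grade, Room, Course} → (all attributes) holds and {Grade, Room, Course} is a superkey.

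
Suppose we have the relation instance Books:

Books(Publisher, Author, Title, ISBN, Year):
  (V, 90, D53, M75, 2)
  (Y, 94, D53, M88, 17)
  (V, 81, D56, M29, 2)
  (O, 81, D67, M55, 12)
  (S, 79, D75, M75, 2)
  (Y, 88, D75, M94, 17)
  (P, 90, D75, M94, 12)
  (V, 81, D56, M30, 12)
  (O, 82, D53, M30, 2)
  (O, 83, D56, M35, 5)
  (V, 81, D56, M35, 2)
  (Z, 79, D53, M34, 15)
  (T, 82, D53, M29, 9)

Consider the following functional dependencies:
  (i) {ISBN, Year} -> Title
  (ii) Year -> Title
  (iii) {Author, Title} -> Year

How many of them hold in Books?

(i) {ISBN, Year} -> Title: (ISBN=M75, Year=2): 2 rows → Title takes values {D53, D75} — violation — fails.
(ii) Year -> Title: Year=2: 5 rows → Title takes values {D53, D56, D75} — violation; Year=17: 2 rows → Title takes values {D53, D75} — violation; Year=12: 3 rows → Title takes values {D67, D75, D56} — violation — fails.
(iii) {Author, Title} -> Year: (Author=81, Title=D56): 3 rows → Year takes values {2, 12} — violation; (Author=82, Title=D53): 2 rows → Year takes values {2, 9} — violation — fails.
None of the 3 dependencies hold.

0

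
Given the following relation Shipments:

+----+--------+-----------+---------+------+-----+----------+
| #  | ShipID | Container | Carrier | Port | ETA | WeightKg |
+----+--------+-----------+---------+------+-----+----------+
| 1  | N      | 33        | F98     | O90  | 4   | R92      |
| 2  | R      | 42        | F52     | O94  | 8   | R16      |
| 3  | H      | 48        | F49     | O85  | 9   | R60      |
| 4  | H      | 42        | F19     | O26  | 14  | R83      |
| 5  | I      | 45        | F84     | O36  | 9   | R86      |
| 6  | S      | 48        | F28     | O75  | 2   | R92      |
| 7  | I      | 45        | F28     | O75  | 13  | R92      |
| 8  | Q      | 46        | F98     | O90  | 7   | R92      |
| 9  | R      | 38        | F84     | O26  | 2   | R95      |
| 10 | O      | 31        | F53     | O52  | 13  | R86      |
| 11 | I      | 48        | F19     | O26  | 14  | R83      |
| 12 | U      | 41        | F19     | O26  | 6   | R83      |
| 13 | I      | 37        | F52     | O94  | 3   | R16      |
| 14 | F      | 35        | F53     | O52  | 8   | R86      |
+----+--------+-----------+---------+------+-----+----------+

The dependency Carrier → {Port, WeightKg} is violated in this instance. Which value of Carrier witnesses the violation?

F84

Carrier=F98: rows 1, 8 → {Port,WeightKg} = (O90, R92), (O90, R92) ✓
Carrier=F52: rows 2, 13 → {Port,WeightKg} = (O94, R16), (O94, R16) ✓
Carrier=F49: row 3 → {Port,WeightKg} = (O85, R60) ✓
Carrier=F19: rows 4, 11, 12 → {Port,WeightKg} = (O26, R83), (O26, R83), (O26, R83) ✓
Carrier=F84: rows 5, 9 → {Port,WeightKg} takes values {(O36, R86), (O26, R95)} — violation
Carrier=F28: rows 6, 7 → {Port,WeightKg} = (O75, R92), (O75, R92) ✓
Carrier=F53: rows 10, 14 → {Port,WeightKg} = (O52, R86), (O52, R86) ✓
The only Carrier value with inconsistent RHS is Carrier=F84.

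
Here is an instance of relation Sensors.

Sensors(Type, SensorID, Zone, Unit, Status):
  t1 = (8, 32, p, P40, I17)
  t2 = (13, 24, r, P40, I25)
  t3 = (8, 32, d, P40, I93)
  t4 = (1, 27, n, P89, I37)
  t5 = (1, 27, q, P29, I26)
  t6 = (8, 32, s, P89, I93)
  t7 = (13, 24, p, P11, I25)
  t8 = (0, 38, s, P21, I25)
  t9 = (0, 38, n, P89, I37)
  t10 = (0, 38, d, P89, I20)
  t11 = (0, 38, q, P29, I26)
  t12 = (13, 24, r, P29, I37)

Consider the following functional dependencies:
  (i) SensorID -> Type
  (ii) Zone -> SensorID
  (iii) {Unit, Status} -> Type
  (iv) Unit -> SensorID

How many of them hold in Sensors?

1

(i) SensorID -> Type: every LHS value maps to a single RHS value — holds.
(ii) Zone -> SensorID: Zone=p: rows 1, 7 → SensorID takes values {32, 24} — violation; Zone=d: rows 3, 10 → SensorID takes values {32, 38} — violation; Zone=n: rows 4, 9 → SensorID takes values {27, 38} — violation; Zone=q: rows 5, 11 → SensorID takes values {27, 38} — violation; Zone=s: rows 6, 8 → SensorID takes values {32, 38} — violation — fails.
(iii) {Unit, Status} -> Type: (Unit=P89, Status=I37): rows 4, 9 → Type takes values {1, 0} — violation; (Unit=P29, Status=I26): rows 5, 11 → Type takes values {1, 0} — violation — fails.
(iv) Unit -> SensorID: Unit=P40: rows 1, 2, 3 → SensorID takes values {32, 24} — violation; Unit=P89: rows 4, 6, 9, 10 → SensorID takes values {27, 32, 38} — violation; Unit=P29: rows 5, 11, 12 → SensorID takes values {27, 38, 24} — violation — fails.
1 of the 4 dependencies holds.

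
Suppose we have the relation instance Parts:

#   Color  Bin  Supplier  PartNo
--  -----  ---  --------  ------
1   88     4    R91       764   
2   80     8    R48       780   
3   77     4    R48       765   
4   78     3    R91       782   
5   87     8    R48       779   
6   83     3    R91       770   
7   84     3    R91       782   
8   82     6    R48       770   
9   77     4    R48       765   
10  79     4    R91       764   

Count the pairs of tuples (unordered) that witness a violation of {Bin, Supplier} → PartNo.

3

(Bin=4, Supplier=R91): all 2 rows agree on PartNo — 0 pairs.
(Bin=8, Supplier=R48): violating pairs (2,5) — 1 pair.
(Bin=4, Supplier=R48): all 2 rows agree on PartNo — 0 pairs.
(Bin=3, Supplier=R91): violating pairs (4,6), (6,7) — 2 pairs.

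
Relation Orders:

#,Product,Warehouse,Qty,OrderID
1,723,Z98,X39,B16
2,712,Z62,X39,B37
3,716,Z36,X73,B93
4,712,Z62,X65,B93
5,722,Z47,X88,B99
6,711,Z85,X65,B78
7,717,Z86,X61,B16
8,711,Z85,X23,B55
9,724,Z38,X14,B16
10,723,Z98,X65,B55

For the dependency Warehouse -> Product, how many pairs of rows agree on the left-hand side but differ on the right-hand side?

0

Warehouse=Z98: all 2 rows agree on Product — 0 pairs.
Warehouse=Z62: all 2 rows agree on Product — 0 pairs.
Warehouse=Z85: all 2 rows agree on Product — 0 pairs.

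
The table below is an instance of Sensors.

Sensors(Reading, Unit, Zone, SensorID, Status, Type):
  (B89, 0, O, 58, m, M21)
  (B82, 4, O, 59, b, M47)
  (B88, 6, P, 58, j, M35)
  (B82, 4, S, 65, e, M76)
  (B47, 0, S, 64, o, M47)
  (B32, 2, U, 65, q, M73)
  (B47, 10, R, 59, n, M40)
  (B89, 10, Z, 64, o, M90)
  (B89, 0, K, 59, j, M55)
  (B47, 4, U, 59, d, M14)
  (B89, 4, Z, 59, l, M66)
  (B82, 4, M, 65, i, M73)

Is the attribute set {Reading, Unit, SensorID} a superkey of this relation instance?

No

Two distinct rows share (Reading=B82, Unit=4, SensorID=65), so {Reading, Unit, SensorID} does not determine every attribute — not a superkey.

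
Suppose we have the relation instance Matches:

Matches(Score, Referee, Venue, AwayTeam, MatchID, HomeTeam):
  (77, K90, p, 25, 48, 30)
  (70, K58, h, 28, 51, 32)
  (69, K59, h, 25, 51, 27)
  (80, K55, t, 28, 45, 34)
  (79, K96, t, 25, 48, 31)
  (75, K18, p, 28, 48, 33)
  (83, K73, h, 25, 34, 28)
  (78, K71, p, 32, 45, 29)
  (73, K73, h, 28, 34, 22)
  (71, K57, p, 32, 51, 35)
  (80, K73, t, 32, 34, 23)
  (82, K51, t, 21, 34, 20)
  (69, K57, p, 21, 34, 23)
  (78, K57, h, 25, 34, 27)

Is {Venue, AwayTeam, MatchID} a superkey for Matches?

No

Two distinct rows share (Venue=h, AwayTeam=25, MatchID=34), so {Venue, AwayTeam, MatchID} does not determine every attribute — not a superkey.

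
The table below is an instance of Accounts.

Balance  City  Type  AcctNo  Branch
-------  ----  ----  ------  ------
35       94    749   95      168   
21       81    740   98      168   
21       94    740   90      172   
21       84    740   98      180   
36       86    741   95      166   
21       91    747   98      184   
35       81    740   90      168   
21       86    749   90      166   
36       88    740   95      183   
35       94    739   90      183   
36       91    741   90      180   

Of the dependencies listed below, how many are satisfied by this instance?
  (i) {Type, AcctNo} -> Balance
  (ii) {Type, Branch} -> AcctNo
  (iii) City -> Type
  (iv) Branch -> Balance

(i) {Type, AcctNo} -> Balance: (Type=740, AcctNo=90): 2 rows → Balance takes values {21, 35} — violation — fails.
(ii) {Type, Branch} -> AcctNo: (Type=740, Branch=168): 2 rows → AcctNo takes values {98, 90} — violation — fails.
(iii) City -> Type: City=94: 3 rows → Type takes values {749, 740, 739} — violation; City=86: 2 rows → Type takes values {741, 749} — violation; City=91: 2 rows → Type takes values {747, 741} — violation — fails.
(iv) Branch -> Balance: Branch=168: 3 rows → Balance takes values {35, 21} — violation; Branch=180: 2 rows → Balance takes values {21, 36} — violation; Branch=166: 2 rows → Balance takes values {36, 21} — violation; Branch=183: 2 rows → Balance takes values {36, 35} — violation — fails.
None of the 4 dependencies hold.

0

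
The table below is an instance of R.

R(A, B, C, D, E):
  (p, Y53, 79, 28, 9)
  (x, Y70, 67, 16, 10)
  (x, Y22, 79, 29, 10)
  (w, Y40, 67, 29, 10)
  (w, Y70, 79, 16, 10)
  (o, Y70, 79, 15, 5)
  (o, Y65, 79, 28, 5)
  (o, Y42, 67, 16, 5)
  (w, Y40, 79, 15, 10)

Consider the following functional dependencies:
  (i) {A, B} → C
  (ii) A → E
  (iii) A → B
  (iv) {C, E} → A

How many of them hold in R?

(i) {A, B} → C: (A=w, B=Y40): 2 rows → C takes values {67, 79} — violation — fails.
(ii) A → E: every LHS value maps to a single RHS value — holds.
(iii) A → B: A=x: 2 rows → B takes values {Y70, Y22} — violation; A=w: 3 rows → B takes values {Y40, Y70} — violation; A=o: 3 rows → B takes values {Y70, Y65, Y42} — violation — fails.
(iv) {C, E} → A: (C=67, E=10): 2 rows → A takes values {x, w} — violation; (C=79, E=10): 3 rows → A takes values {x, w} — violation — fails.
1 of the 4 dependencies holds.

1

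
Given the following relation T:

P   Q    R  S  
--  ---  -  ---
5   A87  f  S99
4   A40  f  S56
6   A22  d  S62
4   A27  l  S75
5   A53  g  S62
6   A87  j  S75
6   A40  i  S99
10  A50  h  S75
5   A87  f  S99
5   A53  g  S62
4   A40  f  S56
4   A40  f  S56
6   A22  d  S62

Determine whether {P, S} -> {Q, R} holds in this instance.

(P=5, S=S99): 2 rows → {Q,R} = (A87, f), (A87, f) ✓
(P=4, S=S56): 3 rows → {Q,R} = (A40, f), (A40, f), (A40, f) ✓
(P=6, S=S62): 2 rows → {Q,R} = (A22, d), (A22, d) ✓
(P=4, S=S75): 1 row → {Q,R} = (A27, l) ✓
(P=5, S=S62): 2 rows → {Q,R} = (A53, g), (A53, g) ✓
(P=6, S=S75): 1 row → {Q,R} = (A87, j) ✓
(P=6, S=S99): 1 row → {Q,R} = (A40, i) ✓
(P=10, S=S75): 1 row → {Q,R} = (A50, h) ✓
Every {P, S} value is associated with a single {Q, R} value, so {P, S} -> {Q, R} holds.

Yes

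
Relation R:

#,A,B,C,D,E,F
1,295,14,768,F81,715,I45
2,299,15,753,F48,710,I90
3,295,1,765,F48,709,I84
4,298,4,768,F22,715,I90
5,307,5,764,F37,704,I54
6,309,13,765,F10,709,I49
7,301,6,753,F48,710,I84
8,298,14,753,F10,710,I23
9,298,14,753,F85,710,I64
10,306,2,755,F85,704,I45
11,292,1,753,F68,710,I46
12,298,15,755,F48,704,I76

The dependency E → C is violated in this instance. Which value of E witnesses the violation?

E=715: rows 1, 4 → C = 768, 768 ✓
E=710: rows 2, 7, 8, 9, 11 → C = 753, 753, 753, 753, 753 ✓
E=709: rows 3, 6 → C = 765, 765 ✓
E=704: rows 5, 10, 12 → C takes values {764, 755} — violation
The only E value with inconsistent C is E=704.

704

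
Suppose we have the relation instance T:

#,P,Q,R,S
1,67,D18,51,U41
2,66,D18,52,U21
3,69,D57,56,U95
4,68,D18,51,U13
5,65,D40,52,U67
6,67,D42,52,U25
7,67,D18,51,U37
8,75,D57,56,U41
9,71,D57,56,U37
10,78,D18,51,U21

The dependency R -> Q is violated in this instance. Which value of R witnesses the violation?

52

R=51: rows 1, 4, 7, 10 → Q = D18, D18, D18, D18 ✓
R=52: rows 2, 5, 6 → Q takes values {D18, D40, D42} — violation
R=56: rows 3, 8, 9 → Q = D57, D57, D57 ✓
The only R value with inconsistent Q is R=52.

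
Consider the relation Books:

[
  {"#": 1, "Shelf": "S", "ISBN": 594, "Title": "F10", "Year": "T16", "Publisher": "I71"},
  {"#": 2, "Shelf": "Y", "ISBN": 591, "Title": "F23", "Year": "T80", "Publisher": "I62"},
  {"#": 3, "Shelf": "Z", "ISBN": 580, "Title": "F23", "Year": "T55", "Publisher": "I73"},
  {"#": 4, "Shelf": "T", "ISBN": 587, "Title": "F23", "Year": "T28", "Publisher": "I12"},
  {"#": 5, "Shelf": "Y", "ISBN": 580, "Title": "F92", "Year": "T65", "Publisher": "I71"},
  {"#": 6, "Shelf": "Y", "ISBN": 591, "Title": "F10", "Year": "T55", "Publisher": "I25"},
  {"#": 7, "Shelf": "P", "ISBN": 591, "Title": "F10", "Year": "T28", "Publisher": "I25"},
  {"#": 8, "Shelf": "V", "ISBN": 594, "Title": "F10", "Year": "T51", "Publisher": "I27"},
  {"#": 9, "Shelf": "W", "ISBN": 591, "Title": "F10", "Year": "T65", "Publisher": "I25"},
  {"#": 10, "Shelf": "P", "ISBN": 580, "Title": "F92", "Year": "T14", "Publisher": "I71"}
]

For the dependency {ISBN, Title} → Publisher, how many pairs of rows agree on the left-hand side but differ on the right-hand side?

1

(ISBN=594, Title=F10): violating pairs (1,8) — 1 pair.
(ISBN=580, Title=F92): all 2 rows agree on Publisher — 0 pairs.
(ISBN=591, Title=F10): all 3 rows agree on Publisher — 0 pairs.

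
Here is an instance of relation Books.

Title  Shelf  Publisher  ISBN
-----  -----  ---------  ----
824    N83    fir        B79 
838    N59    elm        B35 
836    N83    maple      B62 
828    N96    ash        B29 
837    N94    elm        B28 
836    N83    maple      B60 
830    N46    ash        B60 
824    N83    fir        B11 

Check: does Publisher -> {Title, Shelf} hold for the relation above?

Publisher=fir: 2 rows → {Title,Shelf} = (824, N83), (824, N83) ✓
Publisher=elm: 2 rows → {Title,Shelf} takes values {(838, N59), (837, N94)} — violation
Publisher=maple: 2 rows → {Title,Shelf} = (836, N83), (836, N83) ✓
Publisher=ash: 2 rows → {Title,Shelf} takes values {(828, N96), (830, N46)} — violation
Two rows agree on Publisher but differ on {Title, Shelf}, so Publisher -> {Title, Shelf} does not hold.

No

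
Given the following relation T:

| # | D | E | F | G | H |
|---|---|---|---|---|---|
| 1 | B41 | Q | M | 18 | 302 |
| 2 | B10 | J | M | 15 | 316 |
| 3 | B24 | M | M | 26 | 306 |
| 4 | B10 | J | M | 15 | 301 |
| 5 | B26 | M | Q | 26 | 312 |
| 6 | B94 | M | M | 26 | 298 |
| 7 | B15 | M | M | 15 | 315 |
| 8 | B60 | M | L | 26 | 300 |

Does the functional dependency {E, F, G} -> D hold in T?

No

(E=Q, F=M, G=18): row 1 → D = B41 ✓
(E=J, F=M, G=15): rows 2, 4 → D = B10, B10 ✓
(E=M, F=M, G=26): rows 3, 6 → D takes values {B24, B94} — violation
(E=M, F=Q, G=26): row 5 → D = B26 ✓
(E=M, F=M, G=15): row 7 → D = B15 ✓
(E=M, F=L, G=26): row 8 → D = B60 ✓
Two rows agree on {E, F, G} but differ on D, so {E, F, G} -> D does not hold.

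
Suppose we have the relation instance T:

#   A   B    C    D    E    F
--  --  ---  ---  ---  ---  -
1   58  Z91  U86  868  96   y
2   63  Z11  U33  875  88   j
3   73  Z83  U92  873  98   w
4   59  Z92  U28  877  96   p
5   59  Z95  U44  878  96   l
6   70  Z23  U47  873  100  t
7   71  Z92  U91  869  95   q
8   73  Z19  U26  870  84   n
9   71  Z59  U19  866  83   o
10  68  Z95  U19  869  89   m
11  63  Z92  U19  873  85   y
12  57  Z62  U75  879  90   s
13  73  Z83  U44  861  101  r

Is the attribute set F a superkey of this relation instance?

Rows 1 and 11 have the same F value F=y but are distinct tuples, so F does not determine every attribute — not a superkey.

No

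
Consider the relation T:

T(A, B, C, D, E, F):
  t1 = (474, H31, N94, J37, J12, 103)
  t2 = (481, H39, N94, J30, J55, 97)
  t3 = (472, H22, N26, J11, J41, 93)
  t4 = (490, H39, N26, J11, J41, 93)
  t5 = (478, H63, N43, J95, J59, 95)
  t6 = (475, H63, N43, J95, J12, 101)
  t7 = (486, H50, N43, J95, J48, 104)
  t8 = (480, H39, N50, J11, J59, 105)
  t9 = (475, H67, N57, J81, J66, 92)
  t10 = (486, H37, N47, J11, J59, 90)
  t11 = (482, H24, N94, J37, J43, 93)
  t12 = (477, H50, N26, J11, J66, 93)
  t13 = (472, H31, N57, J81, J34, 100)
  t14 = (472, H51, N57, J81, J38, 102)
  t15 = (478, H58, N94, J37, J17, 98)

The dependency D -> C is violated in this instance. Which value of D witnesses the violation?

J11

D=J37: rows 1, 11, 15 → C = N94, N94, N94 ✓
D=J30: row 2 → C = N94 ✓
D=J11: rows 3, 4, 8, 10, 12 → C takes values {N26, N50, N47} — violation
D=J95: rows 5, 6, 7 → C = N43, N43, N43 ✓
D=J81: rows 9, 13, 14 → C = N57, N57, N57 ✓
The only D value with inconsistent C is D=J11.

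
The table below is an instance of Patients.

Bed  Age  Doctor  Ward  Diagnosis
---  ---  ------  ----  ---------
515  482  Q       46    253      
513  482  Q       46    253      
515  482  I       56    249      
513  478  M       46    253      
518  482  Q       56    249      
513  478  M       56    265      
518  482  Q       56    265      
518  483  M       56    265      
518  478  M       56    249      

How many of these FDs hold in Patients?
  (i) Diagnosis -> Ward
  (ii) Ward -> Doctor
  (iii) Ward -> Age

1

(i) Diagnosis -> Ward: every LHS value maps to a single RHS value — holds.
(ii) Ward -> Doctor: Ward=46: 3 rows → Doctor takes values {Q, M} — violation; Ward=56: 6 rows → Doctor takes values {I, Q, M} — violation — fails.
(iii) Ward -> Age: Ward=46: 3 rows → Age takes values {482, 478} — violation; Ward=56: 6 rows → Age takes values {482, 478, 483} — violation — fails.
1 of the 3 dependencies holds.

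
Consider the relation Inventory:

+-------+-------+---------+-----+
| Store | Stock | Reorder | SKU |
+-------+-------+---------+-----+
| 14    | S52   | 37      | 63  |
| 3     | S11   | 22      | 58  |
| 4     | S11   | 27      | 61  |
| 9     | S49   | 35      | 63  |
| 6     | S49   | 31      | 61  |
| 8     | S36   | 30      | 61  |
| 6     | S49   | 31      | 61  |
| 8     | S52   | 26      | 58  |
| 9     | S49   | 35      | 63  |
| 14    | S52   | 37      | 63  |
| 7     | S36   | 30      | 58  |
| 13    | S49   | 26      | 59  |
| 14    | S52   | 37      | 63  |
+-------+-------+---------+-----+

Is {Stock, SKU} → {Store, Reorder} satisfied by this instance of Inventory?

(Stock=S52, SKU=63): 3 rows → {Store,Reorder} = (14, 37), (14, 37), (14, 37) ✓
(Stock=S11, SKU=58): 1 row → {Store,Reorder} = (3, 22) ✓
(Stock=S11, SKU=61): 1 row → {Store,Reorder} = (4, 27) ✓
(Stock=S49, SKU=63): 2 rows → {Store,Reorder} = (9, 35), (9, 35) ✓
(Stock=S49, SKU=61): 2 rows → {Store,Reorder} = (6, 31), (6, 31) ✓
(Stock=S36, SKU=61): 1 row → {Store,Reorder} = (8, 30) ✓
(Stock=S52, SKU=58): 1 row → {Store,Reorder} = (8, 26) ✓
(Stock=S36, SKU=58): 1 row → {Store,Reorder} = (7, 30) ✓
(Stock=S49, SKU=59): 1 row → {Store,Reorder} = (13, 26) ✓
Every {Stock, SKU} value is associated with a single {Store, Reorder} value, so {Stock, SKU} → {Store, Reorder} holds.

Yes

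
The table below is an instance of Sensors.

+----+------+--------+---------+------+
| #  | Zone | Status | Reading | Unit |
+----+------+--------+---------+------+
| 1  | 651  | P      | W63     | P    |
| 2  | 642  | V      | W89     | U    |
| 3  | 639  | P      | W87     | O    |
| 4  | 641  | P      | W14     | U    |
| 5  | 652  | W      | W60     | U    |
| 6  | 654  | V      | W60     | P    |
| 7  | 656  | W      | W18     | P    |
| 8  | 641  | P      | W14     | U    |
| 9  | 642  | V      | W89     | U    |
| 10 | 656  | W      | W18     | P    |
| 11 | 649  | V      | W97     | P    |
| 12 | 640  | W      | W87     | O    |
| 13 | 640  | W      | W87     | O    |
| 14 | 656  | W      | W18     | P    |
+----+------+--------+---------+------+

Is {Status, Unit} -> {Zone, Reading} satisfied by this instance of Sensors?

No

(Status=P, Unit=P): row 1 → {Zone,Reading} = (651, W63) ✓
(Status=V, Unit=U): rows 2, 9 → {Zone,Reading} = (642, W89), (642, W89) ✓
(Status=P, Unit=O): row 3 → {Zone,Reading} = (639, W87) ✓
(Status=P, Unit=U): rows 4, 8 → {Zone,Reading} = (641, W14), (641, W14) ✓
(Status=W, Unit=U): row 5 → {Zone,Reading} = (652, W60) ✓
(Status=V, Unit=P): rows 6, 11 → {Zone,Reading} takes values {(654, W60), (649, W97)} — violation
(Status=W, Unit=P): rows 7, 10, 14 → {Zone,Reading} = (656, W18), (656, W18), (656, W18) ✓
(Status=W, Unit=O): rows 12, 13 → {Zone,Reading} = (640, W87), (640, W87) ✓
Two rows agree on {Status, Unit} but differ on {Zone, Reading}, so {Status, Unit} -> {Zone, Reading} does not hold.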